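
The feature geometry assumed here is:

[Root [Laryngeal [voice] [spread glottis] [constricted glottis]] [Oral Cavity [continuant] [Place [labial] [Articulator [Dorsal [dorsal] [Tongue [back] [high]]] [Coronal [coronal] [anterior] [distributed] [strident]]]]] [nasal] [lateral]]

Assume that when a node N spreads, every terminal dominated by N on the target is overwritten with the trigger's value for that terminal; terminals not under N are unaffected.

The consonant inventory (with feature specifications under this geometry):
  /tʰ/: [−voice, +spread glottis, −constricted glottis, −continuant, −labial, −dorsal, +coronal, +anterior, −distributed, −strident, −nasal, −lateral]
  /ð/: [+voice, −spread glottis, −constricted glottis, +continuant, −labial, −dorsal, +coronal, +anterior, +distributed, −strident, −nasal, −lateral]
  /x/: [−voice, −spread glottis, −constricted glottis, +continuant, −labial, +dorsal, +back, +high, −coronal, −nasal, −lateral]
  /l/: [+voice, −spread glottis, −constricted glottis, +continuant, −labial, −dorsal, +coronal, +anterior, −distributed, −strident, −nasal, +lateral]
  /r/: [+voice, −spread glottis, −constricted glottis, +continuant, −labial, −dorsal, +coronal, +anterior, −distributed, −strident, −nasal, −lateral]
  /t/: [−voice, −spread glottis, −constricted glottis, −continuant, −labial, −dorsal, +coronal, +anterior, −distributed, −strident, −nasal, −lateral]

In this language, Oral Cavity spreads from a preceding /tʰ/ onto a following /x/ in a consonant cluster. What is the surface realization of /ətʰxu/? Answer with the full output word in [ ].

[ətʰtu]

The Oral Cavity node dominates the terminals [continuant], [labial], [dorsal], [back], [high], [coronal], [anterior], [distributed], [strident].
Spreading Oral Cavity from /tʰ/ onto /x/ replaces those values with /tʰ/'s: [−continuant], [−labial], [−dorsal], [+coronal], [+anterior], [−distributed], [−strident]. Features outside Oral Cavity ([voice], [spread glottis], [constricted glottis], …) stay as in /x/.
Among the inventory, only /t/ has exactly this specification, giving the surface form [ətʰtu].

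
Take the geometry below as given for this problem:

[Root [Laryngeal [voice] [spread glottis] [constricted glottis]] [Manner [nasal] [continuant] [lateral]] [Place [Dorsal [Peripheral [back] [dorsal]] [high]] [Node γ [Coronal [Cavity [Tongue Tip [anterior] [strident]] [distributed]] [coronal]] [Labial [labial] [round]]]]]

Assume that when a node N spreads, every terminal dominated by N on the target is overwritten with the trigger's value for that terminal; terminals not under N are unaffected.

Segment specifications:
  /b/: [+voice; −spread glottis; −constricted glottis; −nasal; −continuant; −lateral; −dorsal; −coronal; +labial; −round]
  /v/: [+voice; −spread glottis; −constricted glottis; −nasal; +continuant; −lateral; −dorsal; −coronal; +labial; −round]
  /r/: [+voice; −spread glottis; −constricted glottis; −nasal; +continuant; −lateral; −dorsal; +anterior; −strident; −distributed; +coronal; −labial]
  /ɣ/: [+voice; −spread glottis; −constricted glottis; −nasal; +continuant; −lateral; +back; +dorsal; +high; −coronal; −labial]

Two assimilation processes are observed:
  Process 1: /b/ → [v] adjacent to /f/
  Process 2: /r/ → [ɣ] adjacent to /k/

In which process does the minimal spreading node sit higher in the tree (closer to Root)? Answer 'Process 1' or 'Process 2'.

Process 1: the feature that changes is [continuant]; the minimal node is [continuant] (depth 2).
In Process 2, [coronal], [anterior], [distributed], [strident], [dorsal], [high], [back] change, so the minimal spreading node is Place at depth 1.
Place (depth 1) sits above [continuant] (depth 2), making Process 2 the one with the higher spreading node.

Process 2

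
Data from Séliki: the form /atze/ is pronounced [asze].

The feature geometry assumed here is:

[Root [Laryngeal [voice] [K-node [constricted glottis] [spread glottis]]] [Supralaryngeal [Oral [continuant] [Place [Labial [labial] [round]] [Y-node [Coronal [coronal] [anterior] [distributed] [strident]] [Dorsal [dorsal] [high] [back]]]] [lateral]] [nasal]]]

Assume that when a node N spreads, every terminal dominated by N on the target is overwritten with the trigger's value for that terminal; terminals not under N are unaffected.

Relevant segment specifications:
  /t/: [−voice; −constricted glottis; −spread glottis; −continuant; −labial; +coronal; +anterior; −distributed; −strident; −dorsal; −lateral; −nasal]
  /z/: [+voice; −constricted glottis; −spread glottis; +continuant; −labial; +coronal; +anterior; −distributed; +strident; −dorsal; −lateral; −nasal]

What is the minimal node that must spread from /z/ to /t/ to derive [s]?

Oral

/t/ and [s] differ in [continuant], [strident]; every other specified feature is identical.
The smallest constituent containing every changed terminal is Oral — each of its daughters lacks at least one of the affected features.
Spreading Oral from /z/ overwrites each of those terminals with /z/'s values, yielding exactly [s].
[voice] stays as in /t/ although /z/ differs there, so no node dominating it spread; among the remaining candidates Oral is the lowest that derives the output.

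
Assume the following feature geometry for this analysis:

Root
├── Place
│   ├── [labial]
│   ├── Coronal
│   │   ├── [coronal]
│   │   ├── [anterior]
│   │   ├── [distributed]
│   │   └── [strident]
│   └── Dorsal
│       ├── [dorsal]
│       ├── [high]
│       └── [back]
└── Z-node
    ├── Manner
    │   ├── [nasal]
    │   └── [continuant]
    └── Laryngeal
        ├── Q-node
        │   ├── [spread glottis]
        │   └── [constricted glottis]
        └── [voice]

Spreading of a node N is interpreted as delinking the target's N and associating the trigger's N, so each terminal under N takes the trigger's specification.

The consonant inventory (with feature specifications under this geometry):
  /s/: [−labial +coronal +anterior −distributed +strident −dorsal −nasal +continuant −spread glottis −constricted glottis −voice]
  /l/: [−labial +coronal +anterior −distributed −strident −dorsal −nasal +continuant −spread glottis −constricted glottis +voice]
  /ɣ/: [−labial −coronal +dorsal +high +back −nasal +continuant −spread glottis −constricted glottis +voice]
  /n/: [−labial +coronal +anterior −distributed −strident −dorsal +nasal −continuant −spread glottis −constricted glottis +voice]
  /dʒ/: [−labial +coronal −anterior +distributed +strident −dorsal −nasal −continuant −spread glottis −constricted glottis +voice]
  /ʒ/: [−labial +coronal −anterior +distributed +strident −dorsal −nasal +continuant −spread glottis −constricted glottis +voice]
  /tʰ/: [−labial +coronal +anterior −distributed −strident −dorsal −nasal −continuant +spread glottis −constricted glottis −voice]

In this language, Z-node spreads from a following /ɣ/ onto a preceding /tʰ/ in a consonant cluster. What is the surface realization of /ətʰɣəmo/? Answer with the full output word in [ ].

The Z-node node dominates the terminals [nasal], [continuant], [spread glottis], [constricted glottis], [voice].
After delinking /tʰ/'s Z-node and linking /ɣ/'s, the affected terminals become [−nasal], [+continuant], [−spread glottis], [−constricted glottis], [+voice]; [labial], [coronal], [anterior], … (outside Z-node) are retained from /tʰ/.
The resulting bundle matches /l/ in the inventory; substituting it for /tʰ/ gives [əlɣəmo].

[əlɣəmo]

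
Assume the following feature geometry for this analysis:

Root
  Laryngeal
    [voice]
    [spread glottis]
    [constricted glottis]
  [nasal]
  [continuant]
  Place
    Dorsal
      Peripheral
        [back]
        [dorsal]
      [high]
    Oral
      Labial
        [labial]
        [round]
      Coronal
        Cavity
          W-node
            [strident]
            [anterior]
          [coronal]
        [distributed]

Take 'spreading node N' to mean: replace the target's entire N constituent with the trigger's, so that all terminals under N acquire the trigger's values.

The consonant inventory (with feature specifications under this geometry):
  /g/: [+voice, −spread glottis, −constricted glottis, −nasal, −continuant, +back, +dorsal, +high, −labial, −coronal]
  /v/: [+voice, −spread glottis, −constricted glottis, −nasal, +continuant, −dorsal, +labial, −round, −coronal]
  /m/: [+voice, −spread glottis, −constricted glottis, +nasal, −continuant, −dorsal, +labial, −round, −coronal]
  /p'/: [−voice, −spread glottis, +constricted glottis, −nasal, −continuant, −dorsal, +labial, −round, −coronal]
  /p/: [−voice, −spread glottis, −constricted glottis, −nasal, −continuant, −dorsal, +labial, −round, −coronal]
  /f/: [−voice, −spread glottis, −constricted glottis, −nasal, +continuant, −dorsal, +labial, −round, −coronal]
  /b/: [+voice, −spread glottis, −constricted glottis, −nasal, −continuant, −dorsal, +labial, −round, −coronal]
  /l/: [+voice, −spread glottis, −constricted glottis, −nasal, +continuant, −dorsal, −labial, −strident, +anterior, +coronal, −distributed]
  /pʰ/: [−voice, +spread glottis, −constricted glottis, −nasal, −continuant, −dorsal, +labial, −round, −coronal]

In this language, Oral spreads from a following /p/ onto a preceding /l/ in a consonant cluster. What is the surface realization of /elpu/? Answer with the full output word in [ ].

[evpu]

The Oral node dominates the terminals [labial], [round], [strident], [anterior], [coronal], [distributed].
Spreading Oral from /p/ onto /l/ replaces those values with /p/'s: [+labial], [−round], [−coronal]. Features outside Oral ([voice], [spread glottis], [constricted glottis], …) stay as in /l/.
The resulting bundle matches /v/ in the inventory; substituting it for /l/ gives [evpu].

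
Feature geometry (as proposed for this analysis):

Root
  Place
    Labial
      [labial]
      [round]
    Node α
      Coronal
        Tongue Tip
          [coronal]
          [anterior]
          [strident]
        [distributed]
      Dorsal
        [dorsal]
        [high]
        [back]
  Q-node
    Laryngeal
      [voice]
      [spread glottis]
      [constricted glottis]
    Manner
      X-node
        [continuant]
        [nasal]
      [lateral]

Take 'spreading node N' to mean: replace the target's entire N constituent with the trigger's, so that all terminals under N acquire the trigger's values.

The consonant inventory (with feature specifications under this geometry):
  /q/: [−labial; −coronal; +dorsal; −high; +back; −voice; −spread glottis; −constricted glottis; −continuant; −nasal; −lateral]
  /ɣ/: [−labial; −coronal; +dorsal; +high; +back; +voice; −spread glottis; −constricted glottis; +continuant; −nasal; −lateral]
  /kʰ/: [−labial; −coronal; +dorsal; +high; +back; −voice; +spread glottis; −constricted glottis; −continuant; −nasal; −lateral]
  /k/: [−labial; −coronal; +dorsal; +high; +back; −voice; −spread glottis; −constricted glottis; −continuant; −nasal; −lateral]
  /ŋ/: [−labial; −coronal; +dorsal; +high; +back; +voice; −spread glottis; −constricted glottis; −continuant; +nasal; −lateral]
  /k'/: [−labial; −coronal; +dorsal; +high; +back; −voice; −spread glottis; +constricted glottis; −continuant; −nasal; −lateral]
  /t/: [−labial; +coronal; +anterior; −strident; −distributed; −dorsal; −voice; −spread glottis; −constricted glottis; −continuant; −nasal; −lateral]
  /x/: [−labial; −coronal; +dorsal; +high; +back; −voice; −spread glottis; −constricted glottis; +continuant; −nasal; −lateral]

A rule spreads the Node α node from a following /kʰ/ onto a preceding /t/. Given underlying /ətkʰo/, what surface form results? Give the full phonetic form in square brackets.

[əkkʰo]

The Node α node dominates the terminals [coronal], [anterior], [strident], [distributed], [dorsal], [high], [back].
Spreading Node α from /kʰ/ onto /t/ replaces those values with /kʰ/'s: [−coronal], [+dorsal], [+high], [+back]. Features outside Node α ([labial], [voice], [spread glottis], …) stay as in /t/.
Among the inventory, only /k/ has exactly this specification, giving the surface form [əkkʰo].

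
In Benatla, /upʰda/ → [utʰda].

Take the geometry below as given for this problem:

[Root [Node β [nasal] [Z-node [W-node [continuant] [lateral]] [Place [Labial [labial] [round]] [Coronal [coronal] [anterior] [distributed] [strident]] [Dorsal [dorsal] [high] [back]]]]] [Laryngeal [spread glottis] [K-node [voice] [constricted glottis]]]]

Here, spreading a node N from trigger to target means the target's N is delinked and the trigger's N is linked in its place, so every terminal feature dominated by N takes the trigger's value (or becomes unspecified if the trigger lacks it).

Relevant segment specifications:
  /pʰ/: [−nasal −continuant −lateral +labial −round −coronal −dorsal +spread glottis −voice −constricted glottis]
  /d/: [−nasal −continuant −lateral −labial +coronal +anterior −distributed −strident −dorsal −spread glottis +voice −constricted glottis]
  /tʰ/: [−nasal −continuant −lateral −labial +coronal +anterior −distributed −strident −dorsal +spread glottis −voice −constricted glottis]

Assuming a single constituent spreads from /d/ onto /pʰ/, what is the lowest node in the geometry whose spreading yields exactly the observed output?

Place

Feature comparison: [labial], [round], [coronal], [anterior], [distributed], [strident] differ between /pʰ/ and [tʰ]; the remaining terminals match.
These terminals are all dominated by Place, and no proper subconstituent of Place covers them all; Place is their lowest common ancestor.
If Place spreads, every terminal under it takes /d/'s value, producing [tʰ] as observed.
[spread glottis], [voice] stay as in /pʰ/ although /d/ differs there, so no node dominating them spread; among the remaining candidates Place is the lowest that derives the output.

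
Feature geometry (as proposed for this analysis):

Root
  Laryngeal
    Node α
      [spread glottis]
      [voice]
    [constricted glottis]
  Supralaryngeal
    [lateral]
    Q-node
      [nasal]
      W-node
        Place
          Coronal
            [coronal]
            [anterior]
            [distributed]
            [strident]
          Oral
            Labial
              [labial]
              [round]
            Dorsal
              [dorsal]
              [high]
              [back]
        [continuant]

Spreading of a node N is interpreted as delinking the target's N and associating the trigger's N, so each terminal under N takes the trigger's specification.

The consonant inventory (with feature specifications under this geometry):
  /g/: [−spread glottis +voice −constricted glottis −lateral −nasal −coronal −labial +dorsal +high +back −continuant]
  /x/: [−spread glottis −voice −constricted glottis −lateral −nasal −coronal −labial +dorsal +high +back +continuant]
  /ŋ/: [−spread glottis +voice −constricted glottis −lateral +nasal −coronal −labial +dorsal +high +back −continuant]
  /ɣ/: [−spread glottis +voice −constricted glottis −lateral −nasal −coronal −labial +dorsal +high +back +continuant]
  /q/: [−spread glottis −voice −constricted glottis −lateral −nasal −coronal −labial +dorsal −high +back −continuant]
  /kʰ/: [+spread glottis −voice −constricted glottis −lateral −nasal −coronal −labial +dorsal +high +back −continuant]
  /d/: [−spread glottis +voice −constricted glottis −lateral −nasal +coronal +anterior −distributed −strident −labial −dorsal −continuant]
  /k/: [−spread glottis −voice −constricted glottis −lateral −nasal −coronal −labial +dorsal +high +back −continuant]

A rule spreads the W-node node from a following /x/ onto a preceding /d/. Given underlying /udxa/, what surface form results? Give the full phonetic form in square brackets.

The W-node node dominates the terminals [coronal], [anterior], [distributed], [strident], [labial], [round], [dorsal], [high], [back], [continuant].
The target acquires /x/'s values for everything under W-node — [−coronal], [−labial], [+dorsal], [+high], [+back], [+continuant] — while keeping its own [spread glottis], [voice], [constricted glottis], ….
The resulting bundle matches /ɣ/ in the inventory; substituting it for /d/ gives [uɣxa].

[uɣxa]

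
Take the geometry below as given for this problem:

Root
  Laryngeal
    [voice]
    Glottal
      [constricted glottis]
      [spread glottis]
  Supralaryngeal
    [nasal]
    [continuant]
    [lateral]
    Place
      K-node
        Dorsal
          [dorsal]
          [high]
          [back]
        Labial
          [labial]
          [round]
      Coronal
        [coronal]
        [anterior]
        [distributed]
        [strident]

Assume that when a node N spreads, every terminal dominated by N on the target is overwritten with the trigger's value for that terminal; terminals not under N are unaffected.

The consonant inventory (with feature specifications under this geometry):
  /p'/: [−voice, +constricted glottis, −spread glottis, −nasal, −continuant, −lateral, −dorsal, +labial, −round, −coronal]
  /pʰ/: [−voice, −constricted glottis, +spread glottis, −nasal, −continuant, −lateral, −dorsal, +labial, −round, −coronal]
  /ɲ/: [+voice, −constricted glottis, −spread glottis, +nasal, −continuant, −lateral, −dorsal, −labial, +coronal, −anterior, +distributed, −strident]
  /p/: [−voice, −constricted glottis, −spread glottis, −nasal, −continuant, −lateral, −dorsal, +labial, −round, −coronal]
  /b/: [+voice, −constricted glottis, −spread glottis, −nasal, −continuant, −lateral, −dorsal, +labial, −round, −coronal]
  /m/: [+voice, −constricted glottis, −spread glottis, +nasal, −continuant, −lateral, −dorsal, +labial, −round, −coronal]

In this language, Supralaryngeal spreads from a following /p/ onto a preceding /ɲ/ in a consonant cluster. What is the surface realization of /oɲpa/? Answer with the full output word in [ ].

The Supralaryngeal node dominates the terminals [nasal], [continuant], [lateral], [dorsal], [high], [back], [labial], [round], [coronal], [anterior], [distributed], [strident].
Spreading Supralaryngeal from /p/ onto /ɲ/ replaces those values with /p/'s: [−nasal], [−continuant], [−lateral], [−dorsal], [+labial], [−round], [−coronal]. Features outside Supralaryngeal ([voice], [constricted glottis], [spread glottis]) stay as in /ɲ/.
Among the inventory, only /b/ has exactly this specification, giving the surface form [obpa].

[obpa]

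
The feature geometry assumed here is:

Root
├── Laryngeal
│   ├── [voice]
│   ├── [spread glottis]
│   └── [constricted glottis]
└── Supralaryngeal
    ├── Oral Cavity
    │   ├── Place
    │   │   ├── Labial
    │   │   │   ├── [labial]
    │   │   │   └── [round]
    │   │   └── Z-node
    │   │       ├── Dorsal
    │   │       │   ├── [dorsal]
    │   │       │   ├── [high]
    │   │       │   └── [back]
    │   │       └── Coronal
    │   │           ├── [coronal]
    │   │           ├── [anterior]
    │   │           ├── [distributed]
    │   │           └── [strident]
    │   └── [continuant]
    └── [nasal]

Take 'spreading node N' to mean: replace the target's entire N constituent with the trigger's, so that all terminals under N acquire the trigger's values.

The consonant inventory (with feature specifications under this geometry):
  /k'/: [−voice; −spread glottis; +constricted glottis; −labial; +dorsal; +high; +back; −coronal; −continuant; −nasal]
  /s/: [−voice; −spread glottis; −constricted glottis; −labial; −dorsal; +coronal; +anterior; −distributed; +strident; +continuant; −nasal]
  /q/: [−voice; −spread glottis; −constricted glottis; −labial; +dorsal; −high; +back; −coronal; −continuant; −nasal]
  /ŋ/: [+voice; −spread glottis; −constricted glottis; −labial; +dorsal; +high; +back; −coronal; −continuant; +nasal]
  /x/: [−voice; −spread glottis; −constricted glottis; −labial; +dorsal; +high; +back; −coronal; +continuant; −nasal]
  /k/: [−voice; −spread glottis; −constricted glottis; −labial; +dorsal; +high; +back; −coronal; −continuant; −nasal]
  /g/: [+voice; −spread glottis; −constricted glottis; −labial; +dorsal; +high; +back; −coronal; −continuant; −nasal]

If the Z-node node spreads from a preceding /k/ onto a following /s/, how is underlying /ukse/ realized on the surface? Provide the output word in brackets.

Z-node immediately or transitively dominates [dorsal], [high], [back], [coronal], [anterior], [distributed], [strident].
After delinking /s/'s Z-node and linking /k/'s, the affected terminals become [+dorsal], [+high], [+back], [−coronal]; [voice], [spread glottis], [constricted glottis], … (outside Z-node) are retained from /s/.
Among the inventory, only /x/ has exactly this specification, giving the surface form [ukxe].

[ukxe]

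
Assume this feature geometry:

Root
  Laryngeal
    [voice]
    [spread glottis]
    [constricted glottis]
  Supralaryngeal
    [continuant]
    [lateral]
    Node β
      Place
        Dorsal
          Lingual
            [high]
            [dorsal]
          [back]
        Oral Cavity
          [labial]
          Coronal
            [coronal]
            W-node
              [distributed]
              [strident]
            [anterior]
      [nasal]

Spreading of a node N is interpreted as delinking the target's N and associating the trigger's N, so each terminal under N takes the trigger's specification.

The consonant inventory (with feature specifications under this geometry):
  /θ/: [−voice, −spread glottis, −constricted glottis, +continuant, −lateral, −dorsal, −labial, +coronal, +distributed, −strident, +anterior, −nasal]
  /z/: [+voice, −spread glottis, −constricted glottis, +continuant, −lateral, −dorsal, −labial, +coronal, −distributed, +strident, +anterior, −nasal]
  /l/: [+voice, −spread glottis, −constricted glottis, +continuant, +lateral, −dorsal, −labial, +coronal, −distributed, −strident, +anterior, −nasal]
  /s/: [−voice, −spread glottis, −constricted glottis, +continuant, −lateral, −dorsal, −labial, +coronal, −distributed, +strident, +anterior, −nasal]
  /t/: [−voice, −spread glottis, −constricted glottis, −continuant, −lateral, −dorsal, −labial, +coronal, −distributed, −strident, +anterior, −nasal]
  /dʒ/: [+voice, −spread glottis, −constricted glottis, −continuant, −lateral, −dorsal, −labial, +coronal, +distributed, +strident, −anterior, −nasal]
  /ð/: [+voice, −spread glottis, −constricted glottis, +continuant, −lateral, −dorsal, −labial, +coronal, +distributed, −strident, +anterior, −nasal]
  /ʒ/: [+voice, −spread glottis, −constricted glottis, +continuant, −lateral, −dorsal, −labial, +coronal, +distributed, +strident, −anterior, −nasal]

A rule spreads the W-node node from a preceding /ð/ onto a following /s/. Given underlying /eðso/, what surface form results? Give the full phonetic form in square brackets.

[eðθo]

W-node immediately or transitively dominates [distributed], [strident].
The target acquires /ð/'s values for everything under W-node — [+distributed], [−strident] — while keeping its own [voice], [spread glottis], [constricted glottis], ….
Among the inventory, only /θ/ has exactly this specification, giving the surface form [eðθo].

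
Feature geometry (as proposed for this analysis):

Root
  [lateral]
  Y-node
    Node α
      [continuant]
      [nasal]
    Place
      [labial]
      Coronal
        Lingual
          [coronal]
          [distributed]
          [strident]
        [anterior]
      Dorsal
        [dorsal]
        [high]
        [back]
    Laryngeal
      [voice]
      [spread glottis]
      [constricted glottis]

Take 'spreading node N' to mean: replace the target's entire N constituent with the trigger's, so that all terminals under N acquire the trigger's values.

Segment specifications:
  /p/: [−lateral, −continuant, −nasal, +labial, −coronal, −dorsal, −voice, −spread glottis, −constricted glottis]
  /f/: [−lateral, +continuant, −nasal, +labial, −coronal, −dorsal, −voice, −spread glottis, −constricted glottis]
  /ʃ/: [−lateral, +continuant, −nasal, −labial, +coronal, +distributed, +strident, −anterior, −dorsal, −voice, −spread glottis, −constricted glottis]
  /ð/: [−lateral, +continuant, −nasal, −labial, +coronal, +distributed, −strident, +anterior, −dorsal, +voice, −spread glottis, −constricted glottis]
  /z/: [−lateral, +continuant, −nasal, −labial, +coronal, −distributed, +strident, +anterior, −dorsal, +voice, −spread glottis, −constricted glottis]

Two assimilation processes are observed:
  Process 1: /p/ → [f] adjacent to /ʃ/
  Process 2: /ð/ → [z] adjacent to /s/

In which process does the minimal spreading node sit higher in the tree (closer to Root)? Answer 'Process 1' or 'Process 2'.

Process 1

Process 1: the feature that changes is [continuant]; the minimal node is [continuant] (depth 3).
In Process 2, [distributed], [strident] change, so the minimal spreading node is Lingual at depth 4.
Depth 3 < depth 4; Process 1 involves the structurally higher constituent [continuant].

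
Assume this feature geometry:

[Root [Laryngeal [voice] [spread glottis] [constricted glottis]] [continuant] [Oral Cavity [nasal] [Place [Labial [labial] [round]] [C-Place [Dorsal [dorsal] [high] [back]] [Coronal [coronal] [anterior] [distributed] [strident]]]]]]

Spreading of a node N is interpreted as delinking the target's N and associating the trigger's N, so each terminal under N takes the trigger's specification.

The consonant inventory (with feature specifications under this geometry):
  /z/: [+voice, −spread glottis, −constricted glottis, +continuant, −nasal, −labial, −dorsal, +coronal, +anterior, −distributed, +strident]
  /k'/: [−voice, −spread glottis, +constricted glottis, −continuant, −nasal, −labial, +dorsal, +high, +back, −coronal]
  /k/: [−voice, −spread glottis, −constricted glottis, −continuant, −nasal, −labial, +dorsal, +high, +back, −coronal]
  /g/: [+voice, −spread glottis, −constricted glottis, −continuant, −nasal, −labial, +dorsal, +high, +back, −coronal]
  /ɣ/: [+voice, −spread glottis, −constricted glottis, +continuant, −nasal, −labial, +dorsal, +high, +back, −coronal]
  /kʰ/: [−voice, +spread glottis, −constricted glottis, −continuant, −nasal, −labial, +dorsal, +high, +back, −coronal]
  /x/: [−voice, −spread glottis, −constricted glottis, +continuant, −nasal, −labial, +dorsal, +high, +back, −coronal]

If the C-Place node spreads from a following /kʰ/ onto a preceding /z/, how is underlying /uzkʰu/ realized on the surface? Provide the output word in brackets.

[uɣkʰu]

The C-Place node dominates the terminals [dorsal], [high], [back], [coronal], [anterior], [distributed], [strident].
After delinking /z/'s C-Place and linking /kʰ/'s, the affected terminals become [+dorsal], [+high], [+back], [−coronal]; [voice], [spread glottis], [constricted glottis], … (outside C-Place) are retained from /z/.
Among the inventory, only /ɣ/ has exactly this specification, giving the surface form [uɣkʰu].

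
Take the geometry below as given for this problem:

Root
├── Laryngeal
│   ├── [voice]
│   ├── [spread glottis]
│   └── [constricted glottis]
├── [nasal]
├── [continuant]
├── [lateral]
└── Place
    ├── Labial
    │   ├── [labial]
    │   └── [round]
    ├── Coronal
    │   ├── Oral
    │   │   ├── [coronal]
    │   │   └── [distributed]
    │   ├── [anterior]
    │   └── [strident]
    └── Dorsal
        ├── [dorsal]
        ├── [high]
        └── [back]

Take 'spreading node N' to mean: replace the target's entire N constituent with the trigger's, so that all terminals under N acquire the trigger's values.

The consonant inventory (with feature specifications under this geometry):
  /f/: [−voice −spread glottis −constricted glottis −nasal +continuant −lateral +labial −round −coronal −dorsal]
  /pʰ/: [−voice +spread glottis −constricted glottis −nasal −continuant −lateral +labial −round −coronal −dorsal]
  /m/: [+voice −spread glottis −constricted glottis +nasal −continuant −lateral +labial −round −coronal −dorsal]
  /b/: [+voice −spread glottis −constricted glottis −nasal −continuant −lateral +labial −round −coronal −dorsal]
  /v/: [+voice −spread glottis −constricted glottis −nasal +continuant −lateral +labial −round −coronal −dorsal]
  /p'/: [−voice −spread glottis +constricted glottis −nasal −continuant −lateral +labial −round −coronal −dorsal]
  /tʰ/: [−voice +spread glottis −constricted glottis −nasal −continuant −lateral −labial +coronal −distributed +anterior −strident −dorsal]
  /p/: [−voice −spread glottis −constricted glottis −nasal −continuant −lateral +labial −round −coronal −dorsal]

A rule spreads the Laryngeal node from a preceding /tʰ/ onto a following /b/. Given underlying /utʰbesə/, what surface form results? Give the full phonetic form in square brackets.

[utʰpʰesə]

Laryngeal immediately or transitively dominates [voice], [spread glottis], [constricted glottis].
The target acquires /tʰ/'s values for everything under Laryngeal — [−voice], [+spread glottis], [−constricted glottis] — while keeping its own [nasal], [continuant], [lateral], ….
Among the inventory, only /pʰ/ has exactly this specification, giving the surface form [utʰpʰesə].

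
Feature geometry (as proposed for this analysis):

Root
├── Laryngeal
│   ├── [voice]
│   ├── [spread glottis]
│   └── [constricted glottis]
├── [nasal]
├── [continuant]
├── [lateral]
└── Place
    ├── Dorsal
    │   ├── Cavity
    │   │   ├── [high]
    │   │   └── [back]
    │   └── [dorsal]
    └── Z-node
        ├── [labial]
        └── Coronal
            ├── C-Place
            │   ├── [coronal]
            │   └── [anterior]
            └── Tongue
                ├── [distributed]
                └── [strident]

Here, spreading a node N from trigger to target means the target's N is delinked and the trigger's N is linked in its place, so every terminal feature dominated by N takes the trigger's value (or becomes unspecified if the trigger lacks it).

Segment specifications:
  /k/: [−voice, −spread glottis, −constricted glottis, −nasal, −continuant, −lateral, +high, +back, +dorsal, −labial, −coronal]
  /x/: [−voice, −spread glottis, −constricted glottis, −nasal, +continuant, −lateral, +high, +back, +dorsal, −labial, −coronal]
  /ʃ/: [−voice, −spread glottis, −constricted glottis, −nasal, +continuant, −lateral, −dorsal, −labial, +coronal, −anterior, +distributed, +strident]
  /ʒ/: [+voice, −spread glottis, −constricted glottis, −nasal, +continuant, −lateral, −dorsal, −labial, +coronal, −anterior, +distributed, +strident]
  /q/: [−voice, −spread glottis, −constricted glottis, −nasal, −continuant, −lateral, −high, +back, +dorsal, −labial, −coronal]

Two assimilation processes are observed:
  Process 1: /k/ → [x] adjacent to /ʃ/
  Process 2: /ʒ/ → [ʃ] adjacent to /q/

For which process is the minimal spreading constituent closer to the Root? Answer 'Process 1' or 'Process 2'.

Process 1

Process 1: the feature that changes is [continuant]; the minimal node is [continuant] (depth 1).
Process 2 alters [voice]; the lowest dominating node is [voice] (depth 2 from Root).
[continuant] is closer to Root than [voice], so Process 1 spreads the higher node.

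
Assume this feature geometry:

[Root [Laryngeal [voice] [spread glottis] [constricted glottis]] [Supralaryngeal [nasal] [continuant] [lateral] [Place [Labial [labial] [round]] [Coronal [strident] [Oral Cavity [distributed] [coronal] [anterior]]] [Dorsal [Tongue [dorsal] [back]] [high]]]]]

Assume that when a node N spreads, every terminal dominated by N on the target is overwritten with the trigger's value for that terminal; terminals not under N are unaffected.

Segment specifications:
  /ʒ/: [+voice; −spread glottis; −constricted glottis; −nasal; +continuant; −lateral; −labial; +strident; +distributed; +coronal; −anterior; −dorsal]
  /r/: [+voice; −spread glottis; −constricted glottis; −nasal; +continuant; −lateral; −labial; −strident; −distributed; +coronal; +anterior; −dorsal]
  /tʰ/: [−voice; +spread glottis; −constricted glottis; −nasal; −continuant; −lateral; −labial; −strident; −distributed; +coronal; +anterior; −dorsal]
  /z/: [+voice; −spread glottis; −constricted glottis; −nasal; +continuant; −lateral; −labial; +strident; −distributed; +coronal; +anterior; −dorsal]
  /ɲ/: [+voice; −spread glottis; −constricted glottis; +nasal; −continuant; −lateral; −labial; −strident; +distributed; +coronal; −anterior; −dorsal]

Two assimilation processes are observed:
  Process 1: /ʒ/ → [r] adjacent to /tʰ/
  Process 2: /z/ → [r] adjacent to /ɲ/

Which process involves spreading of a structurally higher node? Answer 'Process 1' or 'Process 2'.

Process 1 alters [anterior], [distributed], [strident]; the lowest common ancestor is Coronal (depth 3 from Root).
In Process 2, [strident] changes, so the minimal spreading node is [strident] at depth 4.
Coronal is closer to Root than [strident], so Process 1 spreads the higher node.

Process 1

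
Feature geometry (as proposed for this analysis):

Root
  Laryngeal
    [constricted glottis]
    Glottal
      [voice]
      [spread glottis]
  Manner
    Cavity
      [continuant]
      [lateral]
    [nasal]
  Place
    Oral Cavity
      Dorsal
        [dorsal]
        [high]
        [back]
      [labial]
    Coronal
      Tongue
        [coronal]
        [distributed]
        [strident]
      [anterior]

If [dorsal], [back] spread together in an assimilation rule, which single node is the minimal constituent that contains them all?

Dorsal

[dorsal]: Root → Place → Oral Cavity → Dorsal → [dorsal].
[back] lies under Dorsal (below Place).
Dorsal is the lowest common ancestor — every listed feature sits under it, and no single subconstituent of Dorsal covers them all.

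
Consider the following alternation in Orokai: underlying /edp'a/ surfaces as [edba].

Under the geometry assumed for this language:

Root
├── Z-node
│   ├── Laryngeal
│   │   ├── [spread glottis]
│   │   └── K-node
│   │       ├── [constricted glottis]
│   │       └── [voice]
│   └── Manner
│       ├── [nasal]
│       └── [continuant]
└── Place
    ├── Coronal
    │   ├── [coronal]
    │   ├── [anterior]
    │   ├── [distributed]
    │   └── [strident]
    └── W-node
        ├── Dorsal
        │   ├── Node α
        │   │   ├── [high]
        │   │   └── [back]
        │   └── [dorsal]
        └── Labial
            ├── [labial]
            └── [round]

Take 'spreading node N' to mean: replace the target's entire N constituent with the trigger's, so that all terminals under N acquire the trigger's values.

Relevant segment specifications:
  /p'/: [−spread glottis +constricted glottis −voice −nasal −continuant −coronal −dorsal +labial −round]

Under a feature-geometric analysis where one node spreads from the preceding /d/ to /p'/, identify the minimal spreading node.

K-node

Comparing /p'/ with its surface form [b], the features that change are [voice], [constricted glottis].
In this geometry the lowest node dominating all of them is K-node: every daughter of K-node dominates only a proper subset, so no lower node suffices.
Spreading K-node from /d/ overwrites each of those terminals with /d/'s values, yielding exactly [b].
[coronal], [labial] stay as in /p'/ although /d/ differs there, so no node dominating them spread; among the remaining candidates K-node is the lowest that derives the output.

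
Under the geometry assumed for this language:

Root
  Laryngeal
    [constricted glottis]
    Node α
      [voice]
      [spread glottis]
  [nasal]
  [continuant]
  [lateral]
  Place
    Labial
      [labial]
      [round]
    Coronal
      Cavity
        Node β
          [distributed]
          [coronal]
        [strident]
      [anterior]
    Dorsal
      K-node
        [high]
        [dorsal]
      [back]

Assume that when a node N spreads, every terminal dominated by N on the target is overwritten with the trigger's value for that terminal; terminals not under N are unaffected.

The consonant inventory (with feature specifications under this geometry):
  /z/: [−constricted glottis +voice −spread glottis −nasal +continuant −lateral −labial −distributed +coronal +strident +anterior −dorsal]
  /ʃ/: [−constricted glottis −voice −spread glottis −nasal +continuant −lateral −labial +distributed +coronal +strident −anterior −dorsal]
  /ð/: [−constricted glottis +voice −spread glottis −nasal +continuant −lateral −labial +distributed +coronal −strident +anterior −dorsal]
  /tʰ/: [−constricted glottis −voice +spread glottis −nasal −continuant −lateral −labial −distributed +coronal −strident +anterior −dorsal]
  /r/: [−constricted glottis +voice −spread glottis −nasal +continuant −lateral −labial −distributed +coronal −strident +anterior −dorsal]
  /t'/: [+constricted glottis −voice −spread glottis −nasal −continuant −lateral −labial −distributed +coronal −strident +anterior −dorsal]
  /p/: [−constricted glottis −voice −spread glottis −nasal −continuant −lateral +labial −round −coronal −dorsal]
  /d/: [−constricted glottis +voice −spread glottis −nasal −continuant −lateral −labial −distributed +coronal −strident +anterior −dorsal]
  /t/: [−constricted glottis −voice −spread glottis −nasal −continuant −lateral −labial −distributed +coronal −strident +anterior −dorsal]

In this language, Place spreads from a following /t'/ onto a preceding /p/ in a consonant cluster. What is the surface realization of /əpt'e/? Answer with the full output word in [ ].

[ətt'e]

The Place node dominates the terminals [labial], [round], [distributed], [coronal], [strident], [anterior], [high], [dorsal], [back].
The target acquires /t'/'s values for everything under Place — [−labial], [−distributed], [+coronal], [−strident], [+anterior], [−dorsal] — while keeping its own [constricted glottis], [voice], [spread glottis], ….
The resulting bundle matches /t/ in the inventory; substituting it for /p/ gives [ətt'e].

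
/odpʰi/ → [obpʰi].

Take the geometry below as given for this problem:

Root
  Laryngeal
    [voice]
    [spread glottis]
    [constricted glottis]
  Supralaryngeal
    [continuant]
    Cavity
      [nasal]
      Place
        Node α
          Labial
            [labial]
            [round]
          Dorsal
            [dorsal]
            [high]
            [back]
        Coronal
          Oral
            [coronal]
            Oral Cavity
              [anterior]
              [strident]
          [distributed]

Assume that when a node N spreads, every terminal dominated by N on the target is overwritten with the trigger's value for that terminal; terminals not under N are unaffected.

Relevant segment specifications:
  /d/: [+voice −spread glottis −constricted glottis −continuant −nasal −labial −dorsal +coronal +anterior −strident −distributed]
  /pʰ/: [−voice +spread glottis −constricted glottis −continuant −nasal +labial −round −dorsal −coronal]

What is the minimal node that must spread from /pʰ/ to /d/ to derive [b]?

The alternation /d/ → [b] changes [labial], [round], [coronal], [anterior], [distributed], [strident] and nothing else.
The smallest constituent containing every changed terminal is Place — each of its daughters lacks at least one of the affected features.
Spreading Place from /pʰ/ overwrites each of those terminals with /pʰ/'s values, yielding exactly [b].
[voice], [spread glottis] stay as in /d/ although /pʰ/ differs there, so no node dominating them spread; among the remaining candidates Place is the lowest that derives the output.

Place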